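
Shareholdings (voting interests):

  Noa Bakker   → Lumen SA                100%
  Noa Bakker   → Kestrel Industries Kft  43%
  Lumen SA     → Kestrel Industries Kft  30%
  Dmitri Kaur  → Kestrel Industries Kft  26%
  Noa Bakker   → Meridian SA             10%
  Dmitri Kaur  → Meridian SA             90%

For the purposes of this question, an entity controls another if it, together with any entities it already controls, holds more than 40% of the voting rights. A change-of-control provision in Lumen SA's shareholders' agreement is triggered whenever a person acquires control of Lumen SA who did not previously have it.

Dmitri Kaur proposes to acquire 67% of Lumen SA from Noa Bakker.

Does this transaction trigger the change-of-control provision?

Yes

The purchase adds only to Dmitri's holdings (Noa's stake shrinks), so Dmitri is the only person who could newly come to control Lumen.
Dmitri holds 90% of Meridian, so Dmitri controls Meridian.
Neither Dmitri nor any entity Dmitri controls holds any voting interest in Lumen.
So before the transaction, Dmitri does not control Lumen.
After the purchase, Dmitri holds 67% of Lumen directly, and Noa's stake falls to 33%.
Dmitri holds 67% of Lumen, so Dmitri controls Lumen.
Dmitri did not control Lumen before and does after, so the clause is triggered.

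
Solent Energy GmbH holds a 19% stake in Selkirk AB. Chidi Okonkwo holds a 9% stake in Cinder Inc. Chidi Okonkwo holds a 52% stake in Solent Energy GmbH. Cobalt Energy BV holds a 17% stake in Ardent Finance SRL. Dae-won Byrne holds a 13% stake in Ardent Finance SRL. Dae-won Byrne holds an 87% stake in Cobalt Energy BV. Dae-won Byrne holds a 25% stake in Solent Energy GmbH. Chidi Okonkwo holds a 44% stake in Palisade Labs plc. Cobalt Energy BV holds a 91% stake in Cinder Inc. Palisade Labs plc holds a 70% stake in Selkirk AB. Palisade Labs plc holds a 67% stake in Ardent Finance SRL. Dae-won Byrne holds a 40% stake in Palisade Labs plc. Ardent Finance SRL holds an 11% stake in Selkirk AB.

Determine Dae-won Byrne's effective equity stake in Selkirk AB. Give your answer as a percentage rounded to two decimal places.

38.75%

Dae-won reaches Selkirk along 5 paths.
Via Palisade: 40% × 70% = 28%.
Via Palisade → Ardent: 40% × 67% × 11% = 2.948%.
Via Cobalt → Ardent: 87% × 17% × 11% = 1.6269%.
Via Ardent: 13% × 11% = 1.43%.
Via Solent: 25% × 19% = 4.75%.
Total: 28% + 2.948% + 1.6269% + 1.43% + 4.75% = 38.7549%.
Rounded: 38.75%.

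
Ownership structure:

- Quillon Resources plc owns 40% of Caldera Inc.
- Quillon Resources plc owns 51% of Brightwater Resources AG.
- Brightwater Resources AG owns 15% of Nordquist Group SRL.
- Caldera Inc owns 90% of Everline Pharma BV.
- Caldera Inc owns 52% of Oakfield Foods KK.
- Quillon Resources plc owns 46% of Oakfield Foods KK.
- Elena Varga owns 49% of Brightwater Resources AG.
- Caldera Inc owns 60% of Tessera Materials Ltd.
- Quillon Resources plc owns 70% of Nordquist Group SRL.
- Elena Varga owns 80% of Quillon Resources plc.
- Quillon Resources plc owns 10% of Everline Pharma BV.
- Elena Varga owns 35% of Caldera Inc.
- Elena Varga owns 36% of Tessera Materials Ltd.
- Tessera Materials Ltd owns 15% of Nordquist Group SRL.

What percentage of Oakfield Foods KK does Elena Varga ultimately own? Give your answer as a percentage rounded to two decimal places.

Elena reaches Oakfield along 3 paths.
Via Quillon: 80% × 46% = 36.8%.
Via Caldera: 35% × 52% = 18.2%.
Via Quillon → Caldera: 80% × 40% × 52% = 16.64%.
Total: 36.8% + 18.2% + 16.64% = 71.64%.

71.64%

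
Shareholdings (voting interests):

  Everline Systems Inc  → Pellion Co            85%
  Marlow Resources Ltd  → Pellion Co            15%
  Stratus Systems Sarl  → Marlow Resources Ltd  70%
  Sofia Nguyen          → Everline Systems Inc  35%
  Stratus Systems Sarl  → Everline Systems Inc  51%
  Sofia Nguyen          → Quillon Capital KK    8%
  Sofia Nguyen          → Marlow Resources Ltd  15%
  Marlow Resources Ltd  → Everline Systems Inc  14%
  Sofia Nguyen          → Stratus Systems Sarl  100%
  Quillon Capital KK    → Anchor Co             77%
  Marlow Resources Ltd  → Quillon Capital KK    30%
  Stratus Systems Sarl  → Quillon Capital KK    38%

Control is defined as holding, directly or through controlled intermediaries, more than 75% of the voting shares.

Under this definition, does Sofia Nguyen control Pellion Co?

Yes

Sofia holds 100% of Stratus, so Sofia controls Stratus.
Stratus and Sofia together hold 70% + 15% = 85% of Marlow, so Sofia controls Marlow.
Marlow and Stratus and Sofia together hold 14% + 51% + 35% = 100% of Everline, so Sofia controls Everline.
Marlow and Everline together hold 15% + 85% = 100% of Pellion, so Sofia controls Pellion.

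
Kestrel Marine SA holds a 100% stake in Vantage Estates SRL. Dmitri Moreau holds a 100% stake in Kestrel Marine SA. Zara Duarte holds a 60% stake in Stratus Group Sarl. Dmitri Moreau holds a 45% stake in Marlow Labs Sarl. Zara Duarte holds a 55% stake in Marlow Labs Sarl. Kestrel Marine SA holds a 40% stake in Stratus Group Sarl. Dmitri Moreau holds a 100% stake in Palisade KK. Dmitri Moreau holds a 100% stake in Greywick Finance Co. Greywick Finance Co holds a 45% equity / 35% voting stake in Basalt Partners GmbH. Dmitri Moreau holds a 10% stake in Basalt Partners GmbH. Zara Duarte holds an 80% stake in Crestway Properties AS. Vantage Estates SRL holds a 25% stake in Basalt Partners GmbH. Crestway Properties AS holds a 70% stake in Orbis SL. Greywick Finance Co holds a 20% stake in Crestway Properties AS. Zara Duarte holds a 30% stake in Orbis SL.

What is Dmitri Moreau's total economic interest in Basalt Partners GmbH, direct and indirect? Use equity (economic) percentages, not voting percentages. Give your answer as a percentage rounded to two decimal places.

Dmitri reaches Basalt along 3 paths.
Direct stake: 10% = 10%.
Via Kestrel → Vantage: 100% × 100% × 25% = 25%.
Via Greywick: 100% × 45% = 45%.
Total: 10% + 25% + 45% = 80%.
Rounded: 80.00%.

80.00%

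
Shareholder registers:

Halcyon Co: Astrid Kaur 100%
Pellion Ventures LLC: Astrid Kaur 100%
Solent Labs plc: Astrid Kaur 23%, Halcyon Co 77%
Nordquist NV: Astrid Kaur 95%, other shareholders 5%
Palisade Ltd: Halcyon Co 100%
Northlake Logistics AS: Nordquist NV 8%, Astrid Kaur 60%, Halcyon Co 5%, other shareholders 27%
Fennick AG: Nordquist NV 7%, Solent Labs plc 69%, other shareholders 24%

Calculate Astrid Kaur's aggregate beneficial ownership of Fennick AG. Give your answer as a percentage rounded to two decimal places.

75.65%

Astrid reaches Fennick along 3 paths.
Via Nordquist: 95% × 7% = 6.65%.
Via Solent: 23% × 69% = 15.87%.
Via Halcyon → Solent: 100% × 77% × 69% = 53.13%.
Total: 6.65% + 15.87% + 53.13% = 75.65%.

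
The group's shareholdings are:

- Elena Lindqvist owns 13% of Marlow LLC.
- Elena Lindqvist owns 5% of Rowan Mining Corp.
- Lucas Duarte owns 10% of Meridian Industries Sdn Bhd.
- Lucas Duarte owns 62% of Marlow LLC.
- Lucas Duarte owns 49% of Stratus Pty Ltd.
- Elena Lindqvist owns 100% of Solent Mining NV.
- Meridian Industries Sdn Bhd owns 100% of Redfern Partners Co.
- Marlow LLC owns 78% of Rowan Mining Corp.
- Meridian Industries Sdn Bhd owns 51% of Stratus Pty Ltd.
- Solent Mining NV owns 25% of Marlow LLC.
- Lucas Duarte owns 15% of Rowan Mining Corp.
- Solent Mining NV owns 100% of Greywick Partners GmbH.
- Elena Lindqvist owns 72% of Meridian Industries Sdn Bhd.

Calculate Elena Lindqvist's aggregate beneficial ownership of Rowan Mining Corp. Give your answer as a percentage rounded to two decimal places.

Elena reaches Rowan along 3 paths.
Direct stake: 5% = 5%.
Via Solent → Marlow: 100% × 25% × 78% = 19.5%.
Via Marlow: 13% × 78% = 10.14%.
Total: 5% + 19.5% + 10.14% = 34.64%.

34.64%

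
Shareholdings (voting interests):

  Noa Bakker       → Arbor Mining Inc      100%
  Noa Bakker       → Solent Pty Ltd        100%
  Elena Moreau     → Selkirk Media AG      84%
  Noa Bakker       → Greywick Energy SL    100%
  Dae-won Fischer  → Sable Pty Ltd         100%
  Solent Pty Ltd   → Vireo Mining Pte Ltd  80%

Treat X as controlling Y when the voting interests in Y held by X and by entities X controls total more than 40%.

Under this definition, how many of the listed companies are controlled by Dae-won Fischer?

Dae-won holds 100% of Sable, so Dae-won controls Sable.
No other company's threshold is met.
Dae-won controls 1 company.

1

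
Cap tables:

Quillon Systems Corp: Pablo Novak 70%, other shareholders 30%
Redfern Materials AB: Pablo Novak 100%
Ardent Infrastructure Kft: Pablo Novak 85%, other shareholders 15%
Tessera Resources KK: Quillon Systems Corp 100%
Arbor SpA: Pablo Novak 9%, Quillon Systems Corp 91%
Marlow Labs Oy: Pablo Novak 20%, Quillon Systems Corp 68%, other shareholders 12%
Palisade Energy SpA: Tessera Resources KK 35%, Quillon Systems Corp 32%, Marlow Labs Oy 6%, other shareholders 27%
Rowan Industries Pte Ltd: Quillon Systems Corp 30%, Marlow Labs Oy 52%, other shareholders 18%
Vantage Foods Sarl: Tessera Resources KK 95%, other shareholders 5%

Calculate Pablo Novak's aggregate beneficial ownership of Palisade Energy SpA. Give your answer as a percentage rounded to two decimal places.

50.96%

Pablo reaches Palisade along 4 paths.
Via Quillon → Tessera: 70% × 100% × 35% = 24.5%.
Via Quillon: 70% × 32% = 22.4%.
Via Marlow: 20% × 6% = 1.2%.
Via Quillon → Marlow: 70% × 68% × 6% = 2.856%.
Total: 24.5% + 22.4% + 1.2% + 2.856% = 50.956%.
Rounded: 50.96%.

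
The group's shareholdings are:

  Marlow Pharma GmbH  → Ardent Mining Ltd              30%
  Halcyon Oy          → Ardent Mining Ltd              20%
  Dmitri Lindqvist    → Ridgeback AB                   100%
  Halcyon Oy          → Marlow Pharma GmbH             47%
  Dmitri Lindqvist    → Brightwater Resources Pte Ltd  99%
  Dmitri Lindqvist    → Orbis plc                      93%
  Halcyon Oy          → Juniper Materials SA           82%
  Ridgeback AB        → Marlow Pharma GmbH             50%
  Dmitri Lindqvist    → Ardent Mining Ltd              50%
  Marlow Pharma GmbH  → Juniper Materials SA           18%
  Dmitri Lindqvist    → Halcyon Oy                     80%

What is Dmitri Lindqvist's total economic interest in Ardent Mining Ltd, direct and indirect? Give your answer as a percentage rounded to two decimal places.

Dmitri reaches Ardent along 4 paths.
Via Halcyon → Marlow: 80% × 47% × 30% = 11.28%.
Via Ridgeback → Marlow: 100% × 50% × 30% = 15%.
Direct stake: 50% = 50%.
Via Halcyon: 80% × 20% = 16%.
Total: 11.28% + 15% + 50% + 16% = 92.28%.

92.28%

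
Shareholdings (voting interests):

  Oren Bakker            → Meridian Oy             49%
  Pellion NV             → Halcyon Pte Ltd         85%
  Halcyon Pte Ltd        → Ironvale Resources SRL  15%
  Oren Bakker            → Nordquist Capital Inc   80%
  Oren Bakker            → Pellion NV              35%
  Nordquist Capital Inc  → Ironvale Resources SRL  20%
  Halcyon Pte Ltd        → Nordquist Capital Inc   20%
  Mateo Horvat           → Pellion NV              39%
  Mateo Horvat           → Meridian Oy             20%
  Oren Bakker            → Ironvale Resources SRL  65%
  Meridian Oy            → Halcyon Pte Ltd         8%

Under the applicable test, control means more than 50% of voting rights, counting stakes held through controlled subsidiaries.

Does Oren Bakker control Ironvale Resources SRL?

Oren holds 80% of Nordquist, so Oren controls Nordquist.
Nordquist and Oren together hold 20% + 65% = 85% of Ironvale, so Oren controls Ironvale.

Yes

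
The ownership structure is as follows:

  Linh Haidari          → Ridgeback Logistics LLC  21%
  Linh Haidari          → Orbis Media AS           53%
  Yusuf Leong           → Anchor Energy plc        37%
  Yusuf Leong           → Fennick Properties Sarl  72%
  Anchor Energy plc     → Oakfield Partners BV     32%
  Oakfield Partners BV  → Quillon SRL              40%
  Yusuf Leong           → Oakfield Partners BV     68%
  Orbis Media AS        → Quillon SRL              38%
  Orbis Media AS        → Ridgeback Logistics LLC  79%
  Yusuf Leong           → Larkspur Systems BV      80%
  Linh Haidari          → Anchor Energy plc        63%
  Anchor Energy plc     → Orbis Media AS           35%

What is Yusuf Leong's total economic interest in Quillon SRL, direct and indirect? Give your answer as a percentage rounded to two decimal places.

36.86%

Yusuf reaches Quillon along 3 paths.
Via Anchor → Orbis: 37% × 35% × 38% = 4.921%.
Via Anchor → Oakfield: 37% × 32% × 40% = 4.736%.
Via Oakfield: 68% × 40% = 27.2%.
Total: 4.921% + 4.736% + 27.2% = 36.857%.
Rounded: 36.86%.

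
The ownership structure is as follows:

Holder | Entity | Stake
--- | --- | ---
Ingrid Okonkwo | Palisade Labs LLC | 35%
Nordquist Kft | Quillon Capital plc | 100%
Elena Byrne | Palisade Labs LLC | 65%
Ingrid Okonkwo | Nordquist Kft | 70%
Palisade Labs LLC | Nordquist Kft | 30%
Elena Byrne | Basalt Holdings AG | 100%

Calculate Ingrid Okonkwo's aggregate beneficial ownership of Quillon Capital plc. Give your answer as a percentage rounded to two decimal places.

80.50%

Ingrid reaches Quillon along 2 paths.
Via Palisade → Nordquist: 35% × 30% × 100% = 10.5%.
Via Nordquist: 70% × 100% = 70%.
Total: 10.5% + 70% = 80.5%.
Rounded: 80.50%.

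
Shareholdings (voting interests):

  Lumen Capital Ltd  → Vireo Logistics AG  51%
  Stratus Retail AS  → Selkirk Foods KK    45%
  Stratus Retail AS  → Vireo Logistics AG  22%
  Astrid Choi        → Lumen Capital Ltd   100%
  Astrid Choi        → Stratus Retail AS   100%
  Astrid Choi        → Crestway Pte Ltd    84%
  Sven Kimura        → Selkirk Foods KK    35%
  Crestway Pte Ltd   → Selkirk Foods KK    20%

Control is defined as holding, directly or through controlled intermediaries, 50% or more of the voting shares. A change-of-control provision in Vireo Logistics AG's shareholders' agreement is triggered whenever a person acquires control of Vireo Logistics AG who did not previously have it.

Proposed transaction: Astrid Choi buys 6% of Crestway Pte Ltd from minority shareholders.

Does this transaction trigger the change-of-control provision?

The purchase changes only Astrid's holdings, so Astrid is the only person who could newly come to control Vireo.
Astrid holds 100% of Stratus, so Astrid controls Stratus.
Astrid holds 100% of Lumen, so Astrid controls Lumen.
Stratus and Lumen together hold 22% + 51% = 73% of Vireo, so Astrid controls Vireo.
So Astrid already controls Vireo before the transaction.
After the purchase, Astrid's direct stake in Crestway rises to 84% + 6% = 90%.
Astrid controlled Vireo already, so this is not a new person acquiring control; every other person's position is unchanged or reduced.
No new person acquires control, so the clause is not triggered.

No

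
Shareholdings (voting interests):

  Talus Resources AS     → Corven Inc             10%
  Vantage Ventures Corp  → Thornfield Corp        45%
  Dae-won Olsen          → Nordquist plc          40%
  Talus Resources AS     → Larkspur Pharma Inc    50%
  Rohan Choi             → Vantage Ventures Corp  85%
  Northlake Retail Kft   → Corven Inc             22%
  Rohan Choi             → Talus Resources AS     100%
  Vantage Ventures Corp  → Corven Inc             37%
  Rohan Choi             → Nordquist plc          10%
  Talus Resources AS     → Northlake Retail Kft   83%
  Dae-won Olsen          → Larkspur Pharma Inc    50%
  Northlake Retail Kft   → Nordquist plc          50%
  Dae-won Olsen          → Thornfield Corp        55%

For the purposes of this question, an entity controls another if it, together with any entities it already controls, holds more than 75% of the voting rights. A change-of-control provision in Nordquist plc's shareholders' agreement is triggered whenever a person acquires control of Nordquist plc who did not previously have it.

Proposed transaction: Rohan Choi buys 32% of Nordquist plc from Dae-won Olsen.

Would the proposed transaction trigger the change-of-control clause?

The purchase adds only to Rohan's holdings (Dae-won's stake shrinks), so Rohan is the only person who could newly come to control Nordquist.
Rohan holds 85% of Vantage, so Rohan controls Vantage.
Rohan holds 100% of Talus, so Rohan controls Talus.
Talus holds 83% of Northlake, so Rohan controls Northlake.
In Nordquist, Rohan's side holds only 10% + 50% = 60%, not > 75%.
So before the transaction, Rohan does not control Nordquist.
After the purchase, Rohan's direct stake in Nordquist rises to 10% + 32% = 42%, and Dae-won's stake falls to 8%.
Rohan and Northlake together hold 42% + 50% = 92% of Nordquist, so Rohan controls Nordquist.
Rohan did not control Nordquist before and does after, so the clause is triggered.

Yes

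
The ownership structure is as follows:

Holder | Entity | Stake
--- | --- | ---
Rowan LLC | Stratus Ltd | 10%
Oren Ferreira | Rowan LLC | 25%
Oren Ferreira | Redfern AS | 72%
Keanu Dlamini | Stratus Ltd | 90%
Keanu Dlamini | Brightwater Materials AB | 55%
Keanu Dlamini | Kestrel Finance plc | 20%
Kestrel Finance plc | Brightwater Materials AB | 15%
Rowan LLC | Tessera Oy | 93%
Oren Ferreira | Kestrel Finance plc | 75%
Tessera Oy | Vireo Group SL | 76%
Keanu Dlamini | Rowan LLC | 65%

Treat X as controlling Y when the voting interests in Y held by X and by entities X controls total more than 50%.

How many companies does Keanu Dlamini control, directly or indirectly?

5

Keanu holds 65% of Rowan, so Keanu controls Rowan.
Keanu and Rowan together hold 90% + 10% = 100% of Stratus, so Keanu controls Stratus.
Rowan holds 93% of Tessera, so Keanu controls Tessera.
Tessera holds 76% of Vireo, so Keanu controls Vireo.
Keanu holds 55% of Brightwater, so Keanu controls Brightwater.
No other company's threshold is met.
Keanu controls 5 companies.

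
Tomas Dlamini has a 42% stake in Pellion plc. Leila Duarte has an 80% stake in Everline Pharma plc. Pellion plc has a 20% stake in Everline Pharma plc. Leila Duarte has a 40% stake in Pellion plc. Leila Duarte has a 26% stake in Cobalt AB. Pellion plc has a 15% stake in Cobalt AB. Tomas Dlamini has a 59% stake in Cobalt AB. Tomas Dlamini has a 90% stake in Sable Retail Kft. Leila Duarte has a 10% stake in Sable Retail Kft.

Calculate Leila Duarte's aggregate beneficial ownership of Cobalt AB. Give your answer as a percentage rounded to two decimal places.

32.00%

Leila reaches Cobalt along 2 paths.
Direct stake: 26% = 26%.
Via Pellion: 40% × 15% = 6%.
Total: 26% + 6% = 32%.
Rounded: 32.00%.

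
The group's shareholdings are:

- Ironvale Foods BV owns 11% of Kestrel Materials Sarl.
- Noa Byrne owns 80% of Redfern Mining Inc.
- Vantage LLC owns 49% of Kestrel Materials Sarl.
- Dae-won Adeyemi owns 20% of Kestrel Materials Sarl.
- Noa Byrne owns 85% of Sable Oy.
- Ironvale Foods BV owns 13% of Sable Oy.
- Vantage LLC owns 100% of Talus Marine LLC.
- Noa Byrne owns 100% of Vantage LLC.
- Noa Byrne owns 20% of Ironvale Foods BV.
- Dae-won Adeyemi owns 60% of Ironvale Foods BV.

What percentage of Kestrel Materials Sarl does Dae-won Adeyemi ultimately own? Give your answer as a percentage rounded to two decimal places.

26.60%

Dae-won reaches Kestrel along 2 paths.
Via Ironvale: 60% × 11% = 6.6%.
Direct stake: 20% = 20%.
Total: 6.6% + 20% = 26.6%.
Rounded: 26.60%.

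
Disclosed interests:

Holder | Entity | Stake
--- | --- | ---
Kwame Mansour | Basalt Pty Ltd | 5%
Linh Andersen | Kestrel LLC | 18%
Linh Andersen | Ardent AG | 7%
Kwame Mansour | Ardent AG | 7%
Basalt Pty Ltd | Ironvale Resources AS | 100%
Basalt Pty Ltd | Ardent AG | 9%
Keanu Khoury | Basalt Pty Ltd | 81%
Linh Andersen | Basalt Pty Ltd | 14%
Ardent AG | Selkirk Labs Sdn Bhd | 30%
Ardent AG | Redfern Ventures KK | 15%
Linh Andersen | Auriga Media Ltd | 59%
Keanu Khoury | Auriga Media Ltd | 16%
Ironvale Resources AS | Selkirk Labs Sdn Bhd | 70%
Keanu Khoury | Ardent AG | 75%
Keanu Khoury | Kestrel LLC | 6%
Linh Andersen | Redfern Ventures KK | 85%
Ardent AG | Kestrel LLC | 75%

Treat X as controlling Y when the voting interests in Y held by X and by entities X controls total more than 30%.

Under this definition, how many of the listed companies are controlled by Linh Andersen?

2

Linh holds 59% of Auriga, so Linh controls Auriga.
Linh holds 85% of Redfern, so Linh controls Redfern.
No other company's threshold is met.
Linh controls 2 companies.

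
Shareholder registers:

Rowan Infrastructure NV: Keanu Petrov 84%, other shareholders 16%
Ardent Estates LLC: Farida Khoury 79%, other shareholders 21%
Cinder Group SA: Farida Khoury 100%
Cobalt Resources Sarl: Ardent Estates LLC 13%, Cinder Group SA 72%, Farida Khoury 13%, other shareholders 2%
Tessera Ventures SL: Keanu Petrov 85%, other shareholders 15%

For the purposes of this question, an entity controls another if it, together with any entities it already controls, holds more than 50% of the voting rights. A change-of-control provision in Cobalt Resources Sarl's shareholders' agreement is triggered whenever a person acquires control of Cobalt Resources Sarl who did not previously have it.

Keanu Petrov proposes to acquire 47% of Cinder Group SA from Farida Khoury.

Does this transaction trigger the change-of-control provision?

The purchase adds only to Keanu's holdings (Farida's stake shrinks), so Keanu is the only person who could newly come to control Cobalt.
Keanu holds 84% of Rowan, so Keanu controls Rowan.
Keanu holds 85% of Tessera, so Keanu controls Tessera.
Neither Keanu nor any entity Keanu controls holds any voting interest in Cobalt.
So before the transaction, Keanu does not control Cobalt.
After the purchase, Keanu holds 47% of Cinder directly, and Farida's stake falls to 53%.
Keanu's side now holds 47% of Cinder, not > 50%, so Keanu still does not control Cinder.
After the transaction, neither Keanu nor any entity Keanu controls holds a voting interest in Cobalt, so Keanu still does not control it.
No new person acquires control, so the clause is not triggered.

No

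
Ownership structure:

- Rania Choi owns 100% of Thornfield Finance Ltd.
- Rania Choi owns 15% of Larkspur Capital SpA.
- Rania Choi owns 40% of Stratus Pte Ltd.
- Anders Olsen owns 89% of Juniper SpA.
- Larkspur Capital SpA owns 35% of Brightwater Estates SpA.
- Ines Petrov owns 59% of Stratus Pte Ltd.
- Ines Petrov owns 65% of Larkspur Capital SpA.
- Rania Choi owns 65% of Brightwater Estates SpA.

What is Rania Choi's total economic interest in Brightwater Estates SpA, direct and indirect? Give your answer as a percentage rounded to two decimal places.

70.25%

Rania reaches Brightwater along 2 paths.
Via Larkspur: 15% × 35% = 5.25%.
Direct stake: 65% = 65%.
Total: 5.25% + 65% = 70.25%.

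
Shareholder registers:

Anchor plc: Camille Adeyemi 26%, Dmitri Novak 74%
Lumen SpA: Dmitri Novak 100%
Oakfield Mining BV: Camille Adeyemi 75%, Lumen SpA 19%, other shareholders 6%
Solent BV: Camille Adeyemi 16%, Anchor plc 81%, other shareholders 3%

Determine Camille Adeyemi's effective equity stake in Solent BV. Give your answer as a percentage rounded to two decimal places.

37.06%

Camille reaches Solent along 2 paths.
Direct stake: 16% = 16%.
Via Anchor: 26% × 81% = 21.06%.
Total: 16% + 21.06% = 37.06%.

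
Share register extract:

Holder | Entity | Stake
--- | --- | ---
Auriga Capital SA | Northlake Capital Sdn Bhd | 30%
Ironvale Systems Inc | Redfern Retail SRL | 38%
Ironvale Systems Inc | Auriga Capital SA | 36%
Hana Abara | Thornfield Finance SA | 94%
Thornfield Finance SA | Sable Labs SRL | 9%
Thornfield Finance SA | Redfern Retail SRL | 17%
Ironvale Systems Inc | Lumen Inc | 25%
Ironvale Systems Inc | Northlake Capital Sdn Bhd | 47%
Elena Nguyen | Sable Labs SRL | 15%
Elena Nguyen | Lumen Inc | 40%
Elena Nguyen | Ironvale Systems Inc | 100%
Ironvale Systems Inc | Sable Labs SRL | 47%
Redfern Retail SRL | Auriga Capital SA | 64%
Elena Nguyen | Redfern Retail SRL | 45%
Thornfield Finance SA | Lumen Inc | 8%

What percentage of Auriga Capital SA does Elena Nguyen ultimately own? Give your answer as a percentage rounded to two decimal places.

Elena reaches Auriga along 3 paths.
Via Ironvale: 100% × 36% = 36%.
Via Redfern: 45% × 64% = 28.8%.
Via Ironvale → Redfern: 100% × 38% × 64% = 24.32%.
Total: 36% + 28.8% + 24.32% = 89.12%.

89.12%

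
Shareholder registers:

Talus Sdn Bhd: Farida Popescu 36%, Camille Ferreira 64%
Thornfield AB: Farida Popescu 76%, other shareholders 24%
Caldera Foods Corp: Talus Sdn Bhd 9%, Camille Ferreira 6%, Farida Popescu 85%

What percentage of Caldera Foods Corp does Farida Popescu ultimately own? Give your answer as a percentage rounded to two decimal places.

Farida reaches Caldera along 2 paths.
Via Talus: 36% × 9% = 3.24%.
Direct stake: 85% = 85%.
Total: 3.24% + 85% = 88.24%.

88.24%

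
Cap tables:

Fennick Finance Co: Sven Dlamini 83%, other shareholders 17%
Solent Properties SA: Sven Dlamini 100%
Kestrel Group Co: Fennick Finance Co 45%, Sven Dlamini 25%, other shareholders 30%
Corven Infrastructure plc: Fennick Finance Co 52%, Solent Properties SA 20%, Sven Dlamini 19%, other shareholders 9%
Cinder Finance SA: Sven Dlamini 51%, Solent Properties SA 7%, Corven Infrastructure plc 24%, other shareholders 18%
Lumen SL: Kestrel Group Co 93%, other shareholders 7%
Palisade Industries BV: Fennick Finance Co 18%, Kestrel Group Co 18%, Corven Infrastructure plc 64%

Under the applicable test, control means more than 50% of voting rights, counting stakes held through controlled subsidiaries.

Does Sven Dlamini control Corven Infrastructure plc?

Sven holds 100% of Solent, so Sven controls Solent.
Sven holds 83% of Fennick, so Sven controls Fennick.
Fennick and Solent and Sven together hold 52% + 20% + 19% = 91% of Corven, so Sven controls Corven.

Yes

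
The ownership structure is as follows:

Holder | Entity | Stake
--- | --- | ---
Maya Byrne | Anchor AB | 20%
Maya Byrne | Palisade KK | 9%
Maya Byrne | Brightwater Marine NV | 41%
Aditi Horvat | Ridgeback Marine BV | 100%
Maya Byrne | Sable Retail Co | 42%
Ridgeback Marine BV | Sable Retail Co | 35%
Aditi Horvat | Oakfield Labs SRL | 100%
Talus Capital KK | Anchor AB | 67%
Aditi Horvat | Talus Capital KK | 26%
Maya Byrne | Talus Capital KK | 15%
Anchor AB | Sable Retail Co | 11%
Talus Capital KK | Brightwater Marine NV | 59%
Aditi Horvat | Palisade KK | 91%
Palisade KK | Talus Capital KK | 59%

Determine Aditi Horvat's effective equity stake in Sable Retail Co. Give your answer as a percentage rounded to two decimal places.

Aditi reaches Sable along 3 paths.
Via Talus → Anchor: 26% × 67% × 11% = 1.9162%.
Via Palisade → Talus → Anchor: 91% × 59% × 67% × 11% = 3.956953%.
Via Ridgeback: 100% × 35% = 35%.
Total: 1.9162% + 3.956953% + 35% = 40.873153%.
Rounded: 40.87%.

40.87%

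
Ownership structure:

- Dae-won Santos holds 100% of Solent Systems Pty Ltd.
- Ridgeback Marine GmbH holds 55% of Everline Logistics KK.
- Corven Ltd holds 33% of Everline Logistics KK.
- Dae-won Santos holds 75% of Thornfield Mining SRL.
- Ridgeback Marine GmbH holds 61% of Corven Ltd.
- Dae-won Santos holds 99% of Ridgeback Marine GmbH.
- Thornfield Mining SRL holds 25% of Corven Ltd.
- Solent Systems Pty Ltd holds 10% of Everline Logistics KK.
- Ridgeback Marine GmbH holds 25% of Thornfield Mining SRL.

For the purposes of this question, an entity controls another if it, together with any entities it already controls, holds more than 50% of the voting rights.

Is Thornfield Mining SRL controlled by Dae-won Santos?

Dae-won holds 99% of Ridgeback, so Dae-won controls Ridgeback.
Dae-won and Ridgeback together hold 75% + 25% = 100% of Thornfield, so Dae-won controls Thornfield.

Yes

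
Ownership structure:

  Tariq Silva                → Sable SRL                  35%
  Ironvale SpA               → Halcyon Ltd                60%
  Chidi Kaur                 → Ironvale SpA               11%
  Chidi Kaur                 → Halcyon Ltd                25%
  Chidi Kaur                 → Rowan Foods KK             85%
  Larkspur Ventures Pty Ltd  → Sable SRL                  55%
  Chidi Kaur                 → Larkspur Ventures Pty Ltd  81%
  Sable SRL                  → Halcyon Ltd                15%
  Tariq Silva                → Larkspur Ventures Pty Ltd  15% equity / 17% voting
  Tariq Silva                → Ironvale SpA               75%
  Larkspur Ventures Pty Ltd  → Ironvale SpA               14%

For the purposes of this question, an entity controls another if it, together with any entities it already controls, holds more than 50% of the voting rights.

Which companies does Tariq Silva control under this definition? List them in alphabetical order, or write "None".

Halcyon Ltd, Ironvale SpA

Tariq holds 75% of Ironvale, so Tariq controls Ironvale.
Ironvale holds 60% of Halcyon, so Tariq controls Halcyon.
No other company's threshold is met.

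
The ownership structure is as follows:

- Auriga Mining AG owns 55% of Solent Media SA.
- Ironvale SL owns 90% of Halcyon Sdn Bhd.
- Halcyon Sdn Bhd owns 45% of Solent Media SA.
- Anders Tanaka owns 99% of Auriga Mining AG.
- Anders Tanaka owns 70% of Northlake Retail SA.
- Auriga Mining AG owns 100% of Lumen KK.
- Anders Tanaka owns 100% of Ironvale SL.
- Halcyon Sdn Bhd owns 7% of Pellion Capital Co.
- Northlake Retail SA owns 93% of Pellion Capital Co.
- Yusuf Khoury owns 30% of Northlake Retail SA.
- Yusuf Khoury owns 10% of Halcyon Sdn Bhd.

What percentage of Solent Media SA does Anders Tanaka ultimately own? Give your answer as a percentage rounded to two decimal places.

Anders reaches Solent along 2 paths.
Via Auriga: 99% × 55% = 54.45%.
Via Ironvale → Halcyon: 100% × 90% × 45% = 40.5%.
Total: 54.45% + 40.5% = 94.95%.

94.95%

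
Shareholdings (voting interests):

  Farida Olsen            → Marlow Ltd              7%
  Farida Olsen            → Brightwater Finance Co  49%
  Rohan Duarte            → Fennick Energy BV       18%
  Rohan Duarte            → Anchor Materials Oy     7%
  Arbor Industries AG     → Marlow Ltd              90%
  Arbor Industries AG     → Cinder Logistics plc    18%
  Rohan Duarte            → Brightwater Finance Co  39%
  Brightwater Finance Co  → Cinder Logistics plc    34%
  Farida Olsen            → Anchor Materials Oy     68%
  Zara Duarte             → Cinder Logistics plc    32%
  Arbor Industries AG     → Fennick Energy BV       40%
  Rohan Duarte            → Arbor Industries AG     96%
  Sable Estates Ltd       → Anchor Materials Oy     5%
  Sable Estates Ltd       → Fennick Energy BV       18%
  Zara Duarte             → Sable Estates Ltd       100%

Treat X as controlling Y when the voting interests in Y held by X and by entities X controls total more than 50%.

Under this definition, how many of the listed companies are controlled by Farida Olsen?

Farida holds 68% of Anchor, so Farida controls Anchor.
No other company's threshold is met.
Farida controls 1 company.

1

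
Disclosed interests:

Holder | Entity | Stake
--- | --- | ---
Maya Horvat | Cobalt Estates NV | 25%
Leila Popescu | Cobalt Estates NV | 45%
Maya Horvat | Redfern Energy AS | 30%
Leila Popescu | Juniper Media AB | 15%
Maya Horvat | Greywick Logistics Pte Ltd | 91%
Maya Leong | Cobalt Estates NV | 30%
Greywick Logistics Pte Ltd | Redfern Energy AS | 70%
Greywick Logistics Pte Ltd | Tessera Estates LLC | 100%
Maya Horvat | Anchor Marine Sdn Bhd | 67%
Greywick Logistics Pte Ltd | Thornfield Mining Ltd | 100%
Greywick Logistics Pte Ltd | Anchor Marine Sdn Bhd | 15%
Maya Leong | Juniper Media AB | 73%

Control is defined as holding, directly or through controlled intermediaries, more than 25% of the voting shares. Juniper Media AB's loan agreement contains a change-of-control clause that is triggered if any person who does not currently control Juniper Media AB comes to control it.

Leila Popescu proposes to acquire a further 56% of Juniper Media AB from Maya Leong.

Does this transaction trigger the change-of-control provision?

The purchase adds only to Leila's holdings (Maya Leong's stake shrinks), so Leila is the only person who could newly come to control Juniper.
Leila holds 45% of Cobalt, so Leila controls Cobalt.
In Juniper, Leila's side holds only 15%, not > 25%.
So before the transaction, Leila does not control Juniper.
After the purchase, Leila's direct stake in Juniper rises to 15% + 56% = 71%, and Maya Leong's stake falls to 17%.
Leila holds 71% of Juniper, so Leila controls Juniper.
Leila did not control Juniper before and does after, so the clause is triggered.

Yes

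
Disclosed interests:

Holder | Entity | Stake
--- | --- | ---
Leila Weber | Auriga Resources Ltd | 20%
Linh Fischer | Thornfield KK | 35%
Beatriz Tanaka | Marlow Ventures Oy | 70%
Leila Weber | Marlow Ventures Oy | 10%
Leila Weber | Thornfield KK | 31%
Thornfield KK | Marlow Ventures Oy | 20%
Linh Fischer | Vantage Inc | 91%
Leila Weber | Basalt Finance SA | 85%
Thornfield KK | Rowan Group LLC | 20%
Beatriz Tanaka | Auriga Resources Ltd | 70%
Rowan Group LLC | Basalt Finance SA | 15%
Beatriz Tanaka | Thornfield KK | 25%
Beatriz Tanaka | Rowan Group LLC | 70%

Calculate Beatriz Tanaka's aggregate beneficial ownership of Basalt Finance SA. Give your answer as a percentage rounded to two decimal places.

11.25%

Beatriz reaches Basalt along 2 paths.
Via Thornfield → Rowan: 25% × 20% × 15% = 0.75%.
Via Rowan: 70% × 15% = 10.5%.
Total: 0.75% + 10.5% = 11.25%.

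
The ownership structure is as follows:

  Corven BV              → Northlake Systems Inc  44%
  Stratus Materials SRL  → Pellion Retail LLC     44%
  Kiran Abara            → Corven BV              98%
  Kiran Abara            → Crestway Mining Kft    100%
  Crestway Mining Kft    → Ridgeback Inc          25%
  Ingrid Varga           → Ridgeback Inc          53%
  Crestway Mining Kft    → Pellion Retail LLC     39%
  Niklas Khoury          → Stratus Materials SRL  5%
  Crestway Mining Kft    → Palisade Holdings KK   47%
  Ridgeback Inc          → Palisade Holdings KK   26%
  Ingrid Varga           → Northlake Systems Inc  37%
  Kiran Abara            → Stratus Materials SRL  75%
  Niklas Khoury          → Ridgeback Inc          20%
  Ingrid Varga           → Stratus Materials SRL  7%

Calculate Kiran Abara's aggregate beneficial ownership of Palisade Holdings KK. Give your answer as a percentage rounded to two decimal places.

Kiran reaches Palisade along 2 paths.
Via Crestway: 100% × 47% = 47%.
Via Crestway → Ridgeback: 100% × 25% × 26% = 6.5%.
Total: 47% + 6.5% = 53.5%.
Rounded: 53.50%.

53.50%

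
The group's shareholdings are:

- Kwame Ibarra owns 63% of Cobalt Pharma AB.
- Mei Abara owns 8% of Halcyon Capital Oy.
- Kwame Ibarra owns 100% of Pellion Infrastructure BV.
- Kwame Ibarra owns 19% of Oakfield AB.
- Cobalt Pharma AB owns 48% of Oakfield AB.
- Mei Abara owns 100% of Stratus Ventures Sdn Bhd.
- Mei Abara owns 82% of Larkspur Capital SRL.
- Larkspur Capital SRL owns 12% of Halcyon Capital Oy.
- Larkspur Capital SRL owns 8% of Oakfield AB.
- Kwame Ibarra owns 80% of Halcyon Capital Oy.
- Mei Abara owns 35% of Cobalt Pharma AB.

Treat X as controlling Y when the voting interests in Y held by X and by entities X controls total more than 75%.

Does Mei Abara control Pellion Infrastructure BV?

No

Mei holds 82% of Larkspur, so Mei controls Larkspur.
Mei holds 100% of Stratus, so Mei controls Stratus.
Neither Mei nor any entity Mei controls holds any voting interest in Pellion.
So Mei does not control Pellion.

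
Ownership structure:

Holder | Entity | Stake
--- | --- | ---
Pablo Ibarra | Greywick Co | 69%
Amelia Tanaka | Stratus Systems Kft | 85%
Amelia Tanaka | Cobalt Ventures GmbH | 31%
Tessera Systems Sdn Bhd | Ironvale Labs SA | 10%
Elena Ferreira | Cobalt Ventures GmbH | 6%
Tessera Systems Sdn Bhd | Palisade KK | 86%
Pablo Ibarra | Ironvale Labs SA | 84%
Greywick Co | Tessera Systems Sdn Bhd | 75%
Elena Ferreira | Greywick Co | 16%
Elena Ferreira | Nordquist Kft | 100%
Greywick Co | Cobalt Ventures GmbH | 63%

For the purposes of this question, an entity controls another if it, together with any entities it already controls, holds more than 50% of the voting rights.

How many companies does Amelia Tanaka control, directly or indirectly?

1

Amelia holds 85% of Stratus, so Amelia controls Stratus.
No other company's threshold is met.
Amelia controls 1 company.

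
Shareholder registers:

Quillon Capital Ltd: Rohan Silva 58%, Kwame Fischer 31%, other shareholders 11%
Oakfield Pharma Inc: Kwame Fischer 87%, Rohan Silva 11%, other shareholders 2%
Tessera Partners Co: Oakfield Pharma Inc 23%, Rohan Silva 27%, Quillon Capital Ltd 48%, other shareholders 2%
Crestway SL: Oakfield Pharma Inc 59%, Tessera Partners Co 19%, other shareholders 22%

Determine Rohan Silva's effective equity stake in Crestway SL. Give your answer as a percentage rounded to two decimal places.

17.39%

Rohan reaches Crestway along 4 paths.
Via Oakfield: 11% × 59% = 6.49%.
Via Oakfield → Tessera: 11% × 23% × 19% = 0.4807%.
Via Tessera: 27% × 19% = 5.13%.
Via Quillon → Tessera: 58% × 48% × 19% = 5.2896%.
Total: 6.49% + 0.4807% + 5.13% + 5.2896% = 17.3903%.
Rounded: 17.39%.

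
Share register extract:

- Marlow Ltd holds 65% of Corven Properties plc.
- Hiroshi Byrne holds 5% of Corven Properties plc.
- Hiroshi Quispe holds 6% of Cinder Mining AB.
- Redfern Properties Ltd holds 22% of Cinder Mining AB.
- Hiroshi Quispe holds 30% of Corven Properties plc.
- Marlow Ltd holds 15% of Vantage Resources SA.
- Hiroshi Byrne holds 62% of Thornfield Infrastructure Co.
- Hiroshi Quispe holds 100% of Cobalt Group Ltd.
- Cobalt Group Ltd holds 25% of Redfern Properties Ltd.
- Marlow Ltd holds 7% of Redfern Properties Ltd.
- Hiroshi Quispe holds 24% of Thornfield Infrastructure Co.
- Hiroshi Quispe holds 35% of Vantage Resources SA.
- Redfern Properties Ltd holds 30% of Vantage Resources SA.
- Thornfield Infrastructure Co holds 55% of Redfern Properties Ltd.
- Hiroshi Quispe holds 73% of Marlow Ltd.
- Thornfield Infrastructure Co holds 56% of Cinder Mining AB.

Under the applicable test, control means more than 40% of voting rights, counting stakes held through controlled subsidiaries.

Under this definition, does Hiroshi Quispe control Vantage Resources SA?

Yes

Hiroshi Quispe holds 73% of Marlow, so Hiroshi Quispe controls Marlow.
Hiroshi Quispe and Marlow together hold 35% + 15% = 50% of Vantage, so Hiroshi Quispe controls Vantage.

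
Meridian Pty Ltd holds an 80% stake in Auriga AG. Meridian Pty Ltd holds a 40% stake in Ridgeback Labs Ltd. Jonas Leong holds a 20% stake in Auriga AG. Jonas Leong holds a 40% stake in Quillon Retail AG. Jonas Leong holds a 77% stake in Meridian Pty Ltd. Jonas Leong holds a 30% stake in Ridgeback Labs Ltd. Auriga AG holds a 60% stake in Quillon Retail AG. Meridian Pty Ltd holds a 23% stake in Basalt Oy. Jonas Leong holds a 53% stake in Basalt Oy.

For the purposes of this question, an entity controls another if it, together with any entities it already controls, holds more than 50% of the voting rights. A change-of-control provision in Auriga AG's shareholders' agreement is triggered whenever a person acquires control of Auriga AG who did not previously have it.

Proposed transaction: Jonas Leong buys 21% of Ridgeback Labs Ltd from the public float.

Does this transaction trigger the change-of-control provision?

The purchase changes only Jonas's holdings, so Jonas is the only person who could newly come to control Auriga.
Jonas holds 77% of Meridian, so Jonas controls Meridian.
Meridian and Jonas together hold 80% + 20% = 100% of Auriga, so Jonas controls Auriga.
So Jonas already controls Auriga before the transaction.
After the purchase, Jonas's direct stake in Ridgeback rises to 30% + 21% = 51%.
Jonas controlled Auriga already, so this is not a new person acquiring control; every other person's position is unchanged or reduced.
No new person acquires control, so the clause is not triggered.

No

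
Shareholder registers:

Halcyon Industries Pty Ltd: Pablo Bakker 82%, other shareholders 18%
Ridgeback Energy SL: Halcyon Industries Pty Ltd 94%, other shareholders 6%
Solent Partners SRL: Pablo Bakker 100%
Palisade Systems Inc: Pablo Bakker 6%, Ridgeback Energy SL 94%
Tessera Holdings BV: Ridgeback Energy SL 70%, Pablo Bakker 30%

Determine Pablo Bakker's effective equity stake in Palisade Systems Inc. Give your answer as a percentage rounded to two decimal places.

78.46%

Pablo reaches Palisade along 2 paths.
Direct stake: 6% = 6%.
Via Halcyon → Ridgeback: 82% × 94% × 94% = 72.4552%.
Total: 6% + 72.4552% = 78.4552%.
Rounded: 78.46%.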